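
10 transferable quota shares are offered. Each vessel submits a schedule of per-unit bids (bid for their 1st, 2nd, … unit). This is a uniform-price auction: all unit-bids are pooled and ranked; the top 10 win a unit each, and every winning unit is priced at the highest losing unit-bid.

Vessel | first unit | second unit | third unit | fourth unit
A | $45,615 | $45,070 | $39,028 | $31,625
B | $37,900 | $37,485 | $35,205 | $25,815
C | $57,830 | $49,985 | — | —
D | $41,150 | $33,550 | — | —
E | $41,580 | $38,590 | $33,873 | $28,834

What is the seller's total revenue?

Total revenue: $352,050

Merging the schedules and taking the best 10: 57,830 (C-1), 49,985 (C-2), 45,615 (A-1), 45,070 (A-2), 41,580 (E-1), 41,150 (D-1), 39,028 (A-3), 38,590 (E-2), 37,900 (B-1), 37,485 (B-2)
The (k+1)-th unit-bid is $35,205.
Allocation: A 3, B 2, C 2, D 1, E 2. Every unit priced at $35,205.
Revenue = 10 × 35,205 = $352,050.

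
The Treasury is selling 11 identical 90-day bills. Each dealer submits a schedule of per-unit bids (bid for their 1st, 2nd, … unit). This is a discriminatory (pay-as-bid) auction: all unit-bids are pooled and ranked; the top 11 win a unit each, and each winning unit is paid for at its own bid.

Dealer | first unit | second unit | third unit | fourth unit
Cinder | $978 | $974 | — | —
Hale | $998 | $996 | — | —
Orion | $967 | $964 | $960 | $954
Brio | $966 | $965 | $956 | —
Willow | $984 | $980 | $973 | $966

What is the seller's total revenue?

Total revenue: $10,747

Pooled unit-bids ranked (top 11): 998 (Hale-1), 996 (Hale-2), 984 (Willow-1), 980 (Willow-2), 978 (Cinder-1), 974 (Cinder-2), 973 (Willow-3), 967 (Orion-1), 966 (Brio-1), 966 (Willow-4), 965 (Brio-2)
Next rejected bid: $964 (not a price — pay-as-bid).
Each winning unit pays its own bid.
Revenue = 998 + 996 + 984 + 980 + 978 + 974 + 973 + 967 + 966 + 966 + 965 = $10,747.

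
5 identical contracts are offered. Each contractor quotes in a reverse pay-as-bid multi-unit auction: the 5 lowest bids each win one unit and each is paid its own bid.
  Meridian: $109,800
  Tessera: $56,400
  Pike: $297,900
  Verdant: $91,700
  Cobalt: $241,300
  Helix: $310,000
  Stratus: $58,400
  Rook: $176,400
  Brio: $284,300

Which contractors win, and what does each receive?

Tessera $56,400, Stratus $58,400, Verdant $91,700, Meridian $109,800, Rook $176,400

Sorting: 56,400 (Tessera), 58,400 (Stratus), 91,700 (Verdant), 109,800 (Meridian), 176,400 (Rook), 241,300 (Cobalt), 284,300 (Brio), …
The 5 lowest are Tessera, Stratus, Verdant, Meridian, Rook.
Each winner is paid its own bid: Tessera $56,400, Stratus $58,400, Verdant $91,700, Meridian $109,800, Rook $176,400.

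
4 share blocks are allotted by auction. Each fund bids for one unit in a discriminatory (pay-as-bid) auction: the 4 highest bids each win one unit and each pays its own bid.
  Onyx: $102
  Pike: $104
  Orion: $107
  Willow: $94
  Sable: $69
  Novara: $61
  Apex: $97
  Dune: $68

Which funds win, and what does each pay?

Orion $107, Pike $104, Onyx $102, Apex $97

Sorting: 107 (Orion), 104 (Pike), 102 (Onyx), 97 (Apex), 94 (Willow), 69 (Sable), …
The 4 highest are Orion, Pike, Onyx, Apex.
Each winner pays its own bid: Orion $107, Pike $104, Onyx $102, Apex $97.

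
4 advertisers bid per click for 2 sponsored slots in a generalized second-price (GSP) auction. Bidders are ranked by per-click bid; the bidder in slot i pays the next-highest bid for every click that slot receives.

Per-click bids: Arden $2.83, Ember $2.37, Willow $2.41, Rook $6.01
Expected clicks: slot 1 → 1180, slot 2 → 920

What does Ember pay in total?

Per-click bids in order: $6.01 (Rook) > $2.83 (Arden) > $2.41 (Willow) > …
Ember ranks below slot 2 → no slot, pays nothing.

Ember pays $0.00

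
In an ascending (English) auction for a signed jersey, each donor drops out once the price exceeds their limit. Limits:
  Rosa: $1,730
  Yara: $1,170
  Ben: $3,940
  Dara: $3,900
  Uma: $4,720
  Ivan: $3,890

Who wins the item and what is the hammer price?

Limits in order: 4,720 (Uma) > 3,940 (Ben) > 3,900 (Dara) > 3,890 (Ivan) > 1,730 (Rosa) > 1,170 (Yara)
Once the price passes $3,940, only Uma is left; the hammer falls at Ben's limit of $3,940.

Uma wins at $3,940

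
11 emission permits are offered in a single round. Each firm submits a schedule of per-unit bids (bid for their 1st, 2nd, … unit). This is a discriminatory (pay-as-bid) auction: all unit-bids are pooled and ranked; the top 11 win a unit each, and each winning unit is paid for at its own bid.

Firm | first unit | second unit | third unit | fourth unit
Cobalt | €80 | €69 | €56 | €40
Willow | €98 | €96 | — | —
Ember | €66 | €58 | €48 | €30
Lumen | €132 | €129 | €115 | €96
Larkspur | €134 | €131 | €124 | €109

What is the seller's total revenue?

Total revenue: €1,244

All unit-bids, highest first — top 11: 134 (Larkspur-1), 132 (Lumen-1), 131 (Larkspur-2), 129 (Lumen-2), 124 (Larkspur-3), 115 (Lumen-3), 109 (Larkspur-4), 98 (Willow-1), 96 (Willow-2), 96 (Lumen-4), 80 (Cobalt-1)
Next rejected bid: €69 (not a price — pay-as-bid).
Each winning unit pays its own bid.
Revenue = 134 + 132 + 131 + 129 + 124 + 115 + 109 + 98 + 96 + 96 + 80 = €1,244.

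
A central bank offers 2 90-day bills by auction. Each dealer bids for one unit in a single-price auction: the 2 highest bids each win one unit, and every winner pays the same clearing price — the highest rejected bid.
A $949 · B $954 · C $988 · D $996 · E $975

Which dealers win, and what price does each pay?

D, C; each pays $975

Sorting: 996 (D), 988 (C), 975 (E), 954 (B), …
The 2 highest are D, C.
Highest unsuccessful bid: $975 → clearing price.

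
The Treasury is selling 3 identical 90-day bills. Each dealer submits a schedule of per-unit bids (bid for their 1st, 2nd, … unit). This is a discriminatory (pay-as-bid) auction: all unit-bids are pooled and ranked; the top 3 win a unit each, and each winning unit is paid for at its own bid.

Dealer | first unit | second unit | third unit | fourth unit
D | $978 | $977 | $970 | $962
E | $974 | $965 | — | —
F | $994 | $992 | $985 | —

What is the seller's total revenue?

All unit-bids, highest first — top 3: 994 (F-1), 992 (F-2), 985 (F-3)
Next rejected bid: $978 (not a price — pay-as-bid).
Each winning unit pays its own bid.
Revenue = 994 + 992 + 985 = $2,971.

Total revenue: $2,971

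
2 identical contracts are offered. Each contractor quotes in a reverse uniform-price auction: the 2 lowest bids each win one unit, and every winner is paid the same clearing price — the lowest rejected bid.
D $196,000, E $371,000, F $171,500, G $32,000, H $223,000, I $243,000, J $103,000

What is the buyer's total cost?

Total cost: $343,000

Bids ranked low→high: 32,000 (G), 103,000 (J), 171,500 (F), 196,000 (D), …
Lowest 2: G, J.
First losing bid is F's $171,500, which sets the uniform price.
Total cost = 2 × $171,500 = $343,000.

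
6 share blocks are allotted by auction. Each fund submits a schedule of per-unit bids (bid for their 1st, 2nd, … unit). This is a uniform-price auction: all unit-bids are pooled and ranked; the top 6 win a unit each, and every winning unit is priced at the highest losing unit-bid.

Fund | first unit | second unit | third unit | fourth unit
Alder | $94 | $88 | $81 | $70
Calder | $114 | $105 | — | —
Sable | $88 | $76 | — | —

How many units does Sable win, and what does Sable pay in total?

All unit-bids, highest first — top 6: 114 (Calder-1), 105 (Calder-2), 94 (Alder-1), 88 (Alder-2), 88 (Sable-1), 81 (Alder-3)
First bid not allocated: $76.
Sable wins 1 unit(s) at $76 each.

Sable: 1 unit, pays $76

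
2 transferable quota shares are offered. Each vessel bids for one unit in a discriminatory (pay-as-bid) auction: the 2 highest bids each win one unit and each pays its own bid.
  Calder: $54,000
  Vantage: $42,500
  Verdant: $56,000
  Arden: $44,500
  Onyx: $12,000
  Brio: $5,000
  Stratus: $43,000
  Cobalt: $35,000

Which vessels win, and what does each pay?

Bids ranked high→low: 56,000 (Verdant), 54,000 (Calder), 44,500 (Arden), 43,000 (Stratus), …
Winners (2 units): Verdant, Calder.
Each winner pays its own bid: Verdant $56,000, Calder $54,000.

Verdant $56,000, Calder $54,000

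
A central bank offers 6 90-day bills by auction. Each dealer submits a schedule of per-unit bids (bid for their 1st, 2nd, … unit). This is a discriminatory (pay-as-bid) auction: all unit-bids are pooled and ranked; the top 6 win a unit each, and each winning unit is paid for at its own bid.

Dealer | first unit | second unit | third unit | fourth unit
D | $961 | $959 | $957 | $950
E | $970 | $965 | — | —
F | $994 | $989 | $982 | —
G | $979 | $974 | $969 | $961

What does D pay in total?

Merging the schedules and taking the best 6: 994 (F-1), 989 (F-2), 982 (F-3), 979 (G-1), 974 (G-2), 970 (E-1)
Next rejected bid: $969 (not a price — pay-as-bid).
D wins no units.

D pays $0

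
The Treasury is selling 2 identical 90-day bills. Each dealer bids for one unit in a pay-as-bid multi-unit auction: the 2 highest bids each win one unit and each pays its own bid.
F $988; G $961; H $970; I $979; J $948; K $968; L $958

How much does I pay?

I pays $979

Sorting: 988 (F), 979 (I), 970 (H), 968 (K), …
Top 2: F, I.
I wins → own bid $979.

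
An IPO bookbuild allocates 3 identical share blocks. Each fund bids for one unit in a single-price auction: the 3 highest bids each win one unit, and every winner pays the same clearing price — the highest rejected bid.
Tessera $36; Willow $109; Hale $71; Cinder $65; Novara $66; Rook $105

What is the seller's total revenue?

Bids ranked high→low: 109 (Willow), 105 (Rook), 71 (Hale), 66 (Novara), 65 (Cinder), …
Winners (3 units): Willow, Rook, Hale.
First losing bid is Novara's $66, which sets the uniform price.
Total revenue = 3 × $66 = $198.

Total revenue: $198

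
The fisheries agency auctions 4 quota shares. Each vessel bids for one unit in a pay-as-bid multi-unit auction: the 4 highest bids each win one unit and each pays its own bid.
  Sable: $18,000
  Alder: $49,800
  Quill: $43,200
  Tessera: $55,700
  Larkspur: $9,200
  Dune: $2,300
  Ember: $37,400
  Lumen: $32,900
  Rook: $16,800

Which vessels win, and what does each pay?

Tessera $55,700, Alder $49,800, Quill $43,200, Ember $37,400

Bids ranked high→low: 55,700 (Tessera), 49,800 (Alder), 43,200 (Quill), 37,400 (Ember), 32,900 (Lumen), 18,000 (Sable), …
Winners (4 units): Tessera, Alder, Quill, Ember.
Each winner pays its own bid: Tessera $55,700, Alder $49,800, Quill $43,200, Ember $37,400.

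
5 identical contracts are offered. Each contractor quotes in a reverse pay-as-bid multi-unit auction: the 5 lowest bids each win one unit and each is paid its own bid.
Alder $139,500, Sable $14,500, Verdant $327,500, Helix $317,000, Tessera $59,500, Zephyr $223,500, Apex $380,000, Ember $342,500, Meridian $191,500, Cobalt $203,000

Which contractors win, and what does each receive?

Sable $14,500, Tessera $59,500, Alder $139,500, Meridian $191,500, Cobalt $203,000

Sorting: 14,500 (Sable), 59,500 (Tessera), 139,500 (Alder), 191,500 (Meridian), 203,000 (Cobalt), 223,500 (Zephyr), 317,000 (Helix), …
The 5 lowest are Sable, Tessera, Alder, Meridian, Cobalt.
Each winner is paid its own bid: Sable $14,500, Tessera $59,500, Alder $139,500, Meridian $191,500, Cobalt $203,000.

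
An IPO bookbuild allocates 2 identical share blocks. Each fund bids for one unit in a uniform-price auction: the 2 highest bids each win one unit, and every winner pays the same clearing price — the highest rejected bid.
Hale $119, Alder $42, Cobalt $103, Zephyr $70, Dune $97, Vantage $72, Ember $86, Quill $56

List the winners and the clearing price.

Ordering the bids: 119 (Hale), 103 (Cobalt), 97 (Dune), 86 (Ember), …
Winners (2 units): Hale, Cobalt.
Highest unsuccessful bid: $97 → clearing price.

Hale, Cobalt; each pays $97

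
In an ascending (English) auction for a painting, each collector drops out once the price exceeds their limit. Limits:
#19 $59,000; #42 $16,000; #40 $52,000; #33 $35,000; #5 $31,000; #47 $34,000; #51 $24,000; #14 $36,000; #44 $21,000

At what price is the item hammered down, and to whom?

#19 wins at $52,000

Sorting limits: 59,000 (#19) > 52,000 (#40) > 36,000 (#14) > 35,000 (#33) > 34,000 (#47) > 31,000 (#5) > …
Bidding ends when #40 exits at $52,000; #19 takes it.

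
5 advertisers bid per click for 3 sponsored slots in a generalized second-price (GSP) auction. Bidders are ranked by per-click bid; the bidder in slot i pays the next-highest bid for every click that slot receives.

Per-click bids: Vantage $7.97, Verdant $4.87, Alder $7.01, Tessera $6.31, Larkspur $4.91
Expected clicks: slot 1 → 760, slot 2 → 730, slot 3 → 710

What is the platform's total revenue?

Total revenue: $13420.00

Ranked by bid: $7.97 (Vantage) > $7.01 (Alder) > $6.31 (Tessera) > $4.91 (Larkspur) > …
Slot 1: Vantage pays $7.01 × 760 = $5327.60
Slot 2: Alder pays $6.31 × 730 = $4606.30
Slot 3: Tessera pays $4.91 × 710 = $3486.10
Total = $13420.00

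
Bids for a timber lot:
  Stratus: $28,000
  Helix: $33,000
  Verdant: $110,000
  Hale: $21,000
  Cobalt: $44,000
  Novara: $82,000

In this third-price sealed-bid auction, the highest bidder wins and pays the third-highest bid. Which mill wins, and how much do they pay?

Sorting bids: 110,000 (Verdant) > 82,000 (Novara) > 44,000 (Cobalt) > 33,000 (Helix) > 28,000 (Stratus) > 21,000 (Hale)
Verdant is highest; pays the third-highest bid, $44,000.

Verdant pays $44,000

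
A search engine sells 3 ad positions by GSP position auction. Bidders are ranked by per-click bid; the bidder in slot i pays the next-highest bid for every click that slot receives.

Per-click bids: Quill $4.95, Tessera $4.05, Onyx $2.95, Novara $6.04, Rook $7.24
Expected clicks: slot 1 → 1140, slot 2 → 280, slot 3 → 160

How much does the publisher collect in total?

Total revenue: $8919.60

Ranked by bid: $7.24 (Rook) > $6.04 (Novara) > $4.95 (Quill) > $4.05 (Tessera) > …
Slot 1: Rook pays $6.04 × 1140 = $6885.60
Slot 2: Novara pays $4.95 × 280 = $1386.00
Slot 3: Quill pays $4.05 × 160 = $648.00
Total = $8919.60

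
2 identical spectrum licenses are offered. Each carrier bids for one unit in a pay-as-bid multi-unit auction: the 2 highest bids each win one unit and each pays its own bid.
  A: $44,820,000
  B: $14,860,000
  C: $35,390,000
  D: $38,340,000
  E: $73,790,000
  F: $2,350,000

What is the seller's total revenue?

Total revenue: $118,610,000

Bids ranked high→low: 73,790,000 (E), 44,820,000 (A), 38,340,000 (D), 35,390,000 (C), …
Top 2: E, A.
Total revenue = 73,790,000 + 44,820,000 = $118,610,000.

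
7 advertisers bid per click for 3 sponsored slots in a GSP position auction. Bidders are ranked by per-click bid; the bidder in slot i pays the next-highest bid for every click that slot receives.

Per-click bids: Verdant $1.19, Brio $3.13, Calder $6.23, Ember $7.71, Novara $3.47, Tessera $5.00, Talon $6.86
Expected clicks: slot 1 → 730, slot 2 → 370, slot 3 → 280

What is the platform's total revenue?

Total revenue: $8712.90

Ranked by bid: $7.71 (Ember) > $6.86 (Talon) > $6.23 (Calder) > $5.00 (Tessera) > …
Slot 1: Ember pays $6.86 × 730 = $5007.80
Slot 2: Talon pays $6.23 × 370 = $2305.10
Slot 3: Calder pays $5.00 × 280 = $1400.00
Total = $8712.90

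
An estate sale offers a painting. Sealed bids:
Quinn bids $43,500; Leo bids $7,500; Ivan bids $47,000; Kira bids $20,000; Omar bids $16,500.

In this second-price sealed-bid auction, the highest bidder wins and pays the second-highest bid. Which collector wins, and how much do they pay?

Ivan pays $43,500

Bids in order: 47,000 (Ivan) > 43,500 (Quinn) > 20,000 (Kira) > 16,500 (Omar) > 7,500 (Leo)
Second-price: Ivan pays Quinn's bid of $43,500.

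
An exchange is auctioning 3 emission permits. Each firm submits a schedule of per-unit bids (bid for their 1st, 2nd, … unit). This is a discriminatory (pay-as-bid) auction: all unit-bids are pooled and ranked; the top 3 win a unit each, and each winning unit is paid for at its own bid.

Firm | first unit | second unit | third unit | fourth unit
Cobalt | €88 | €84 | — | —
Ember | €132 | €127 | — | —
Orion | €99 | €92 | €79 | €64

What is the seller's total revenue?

Total revenue: €358

All unit-bids, highest first — top 3: 132 (Ember-1), 127 (Ember-2), 99 (Orion-1)
Next rejected bid: €92 (not a price — pay-as-bid).
Each winning unit pays its own bid.
Revenue = 132 + 127 + 99 = €358.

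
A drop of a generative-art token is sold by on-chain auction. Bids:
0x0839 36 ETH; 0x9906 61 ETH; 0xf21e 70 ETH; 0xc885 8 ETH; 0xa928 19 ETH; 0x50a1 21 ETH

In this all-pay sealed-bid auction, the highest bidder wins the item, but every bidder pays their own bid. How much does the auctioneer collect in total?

Total revenue: 215 ETH

Bids ranked: 70 (0xf21e) > 61 (0x9906) > 36 (0x0839) > 21 (0x50a1) > 19 (0xa928) > 8 (0xc885)
Every bidder forfeits their bid regardless of winning.
Revenue = 36 + 61 + 70 + 8 + 19 + 21 = 215 ETH.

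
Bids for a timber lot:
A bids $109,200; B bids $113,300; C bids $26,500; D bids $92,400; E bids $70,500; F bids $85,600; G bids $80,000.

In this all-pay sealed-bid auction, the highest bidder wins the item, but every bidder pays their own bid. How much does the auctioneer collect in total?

Total revenue: $577,500

Bids in order: 113,300 (B) > 109,200 (A) > 92,400 (D) > 85,600 (F) > 80,000 (G) > 70,500 (E) > …
Every bidder forfeits their bid regardless of winning.
Revenue = 109,200 + 113,300 + 26,500 + 92,400 + 70,500 + 85,600 + 80,000 = $577,500.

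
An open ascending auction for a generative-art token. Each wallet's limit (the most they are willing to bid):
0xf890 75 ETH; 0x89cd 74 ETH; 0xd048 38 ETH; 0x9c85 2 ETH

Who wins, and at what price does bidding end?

0xf890 wins at 74 ETH

Sorting limits: 75 (0xf890) > 74 (0x89cd) > 38 (0xd048) > 2 (0x9c85)
Bidding ends when 0x89cd exits at 74 ETH; 0xf890 takes it.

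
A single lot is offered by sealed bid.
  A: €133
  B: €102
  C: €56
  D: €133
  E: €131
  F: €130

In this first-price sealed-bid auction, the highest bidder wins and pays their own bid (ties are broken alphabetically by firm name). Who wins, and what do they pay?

A pays €133

Sorting bids: 133 (A) > 133 (D) > 131 (E) > 130 (F) > 102 (B) > 56 (C)
A and D tie at €133; tie-break gives it to A.
First-price: A pays what they bid, €133.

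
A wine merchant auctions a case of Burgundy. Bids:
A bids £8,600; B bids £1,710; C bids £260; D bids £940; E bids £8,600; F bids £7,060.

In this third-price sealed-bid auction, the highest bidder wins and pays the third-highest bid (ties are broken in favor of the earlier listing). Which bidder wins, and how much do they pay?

A pays £7,060

Third-price sealed-bid auction: the highest bidder wins and pays the third-highest bid.
Bids ranked: 8,600 (A) > 8,600 (E) > 7,060 (F) > 1,710 (B) > 940 (D) > 260 (C)
A and E tie at £8,600; tie-break gives it to A.
A wins; payment is bid #3 in the ranking = £7,060.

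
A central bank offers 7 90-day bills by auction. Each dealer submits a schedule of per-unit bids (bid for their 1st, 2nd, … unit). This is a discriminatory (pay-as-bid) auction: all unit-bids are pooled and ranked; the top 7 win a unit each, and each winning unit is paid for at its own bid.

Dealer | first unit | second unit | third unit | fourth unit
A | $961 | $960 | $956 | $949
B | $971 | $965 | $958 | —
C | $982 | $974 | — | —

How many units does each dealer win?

All unit-bids, highest first — top 7: 982 (C-1), 974 (C-2), 971 (B-1), 965 (B-2), 961 (A-1), 960 (A-2), 958 (B-3)
Next rejected bid: $956 (not a price — pay-as-bid).
Allocation: A 2, B 3, C 2.

A 2, B 3, C 2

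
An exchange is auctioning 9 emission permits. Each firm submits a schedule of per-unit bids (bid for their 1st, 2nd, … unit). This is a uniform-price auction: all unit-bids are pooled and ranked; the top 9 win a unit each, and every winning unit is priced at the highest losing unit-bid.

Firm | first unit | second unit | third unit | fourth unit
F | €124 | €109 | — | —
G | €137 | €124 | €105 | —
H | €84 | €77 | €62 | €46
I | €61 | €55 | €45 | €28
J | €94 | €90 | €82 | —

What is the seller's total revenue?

All unit-bids, highest first — top 9: 137 (G-1), 124 (F-1), 124 (G-2), 109 (F-2), 105 (G-3), 94 (J-1), 90 (J-2), 84 (H-1), 82 (J-3)
First bid not allocated: €77.
Allocation: F 2, G 3, H 1, J 3. Every unit priced at €77.
Revenue = 9 × 77 = €693.

Total revenue: €693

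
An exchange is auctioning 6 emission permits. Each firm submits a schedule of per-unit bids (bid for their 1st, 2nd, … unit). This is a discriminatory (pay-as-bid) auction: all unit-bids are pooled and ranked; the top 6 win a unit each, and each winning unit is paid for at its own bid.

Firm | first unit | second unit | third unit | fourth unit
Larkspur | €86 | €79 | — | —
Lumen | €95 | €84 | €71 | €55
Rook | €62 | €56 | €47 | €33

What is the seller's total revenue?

Merging the schedules and taking the best 6: 95 (Lumen-1), 86 (Larkspur-1), 84 (Lumen-2), 79 (Larkspur-2), 71 (Lumen-3), 62 (Rook-1)
Next rejected bid: €56 (not a price — pay-as-bid).
Each winning unit pays its own bid.
Revenue = 95 + 86 + 84 + 79 + 71 + 62 = €477.

Total revenue: €477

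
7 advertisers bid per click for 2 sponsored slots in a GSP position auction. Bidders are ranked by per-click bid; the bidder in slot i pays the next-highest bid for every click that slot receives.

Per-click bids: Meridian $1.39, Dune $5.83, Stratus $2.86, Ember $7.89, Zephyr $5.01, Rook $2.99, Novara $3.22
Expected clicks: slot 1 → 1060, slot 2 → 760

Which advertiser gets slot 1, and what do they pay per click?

Ember; $5.83 per click

Ranked by bid: $7.89 (Ember) > $5.83 (Dune) > $5.01 (Zephyr) > …
Slot 1 goes to the first-ranked bidder, Ember, who pays the next bid down: $5.83/click.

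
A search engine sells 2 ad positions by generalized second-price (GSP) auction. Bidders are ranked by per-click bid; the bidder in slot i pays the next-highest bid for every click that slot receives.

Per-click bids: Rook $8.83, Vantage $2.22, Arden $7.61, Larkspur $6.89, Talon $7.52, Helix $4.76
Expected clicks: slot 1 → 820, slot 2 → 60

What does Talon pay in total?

Talon pays $0.00

Sorting advertisers: $8.83 (Rook) > $7.61 (Arden) > $7.52 (Talon) > …
Talon ranks below slot 2 → no slot, pays nothing.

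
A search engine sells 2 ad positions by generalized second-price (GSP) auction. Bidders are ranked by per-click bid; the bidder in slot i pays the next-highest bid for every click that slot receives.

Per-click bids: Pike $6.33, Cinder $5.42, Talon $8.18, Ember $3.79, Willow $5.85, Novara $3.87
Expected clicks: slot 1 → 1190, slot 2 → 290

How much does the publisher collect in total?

Total revenue: $9229.20

Per-click bids in order: $8.18 (Talon) > $6.33 (Pike) > $5.85 (Willow) > …
Slot 1: Talon pays $6.33 × 1190 = $7532.70
Slot 2: Pike pays $5.85 × 290 = $1696.50
Total = $9229.20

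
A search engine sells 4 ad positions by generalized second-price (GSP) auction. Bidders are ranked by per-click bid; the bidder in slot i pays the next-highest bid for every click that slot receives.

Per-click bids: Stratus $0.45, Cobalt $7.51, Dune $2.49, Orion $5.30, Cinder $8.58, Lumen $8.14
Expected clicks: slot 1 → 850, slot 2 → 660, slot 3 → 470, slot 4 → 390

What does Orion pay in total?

Orion pays $971.10

Per-click bids in order: $8.58 (Cinder) > $8.14 (Lumen) > $7.51 (Cobalt) > $5.30 (Orion) > $2.49 (Dune) > …
Orion holds slot 4 → pays next bid $2.49 × 390 clicks = $971.10.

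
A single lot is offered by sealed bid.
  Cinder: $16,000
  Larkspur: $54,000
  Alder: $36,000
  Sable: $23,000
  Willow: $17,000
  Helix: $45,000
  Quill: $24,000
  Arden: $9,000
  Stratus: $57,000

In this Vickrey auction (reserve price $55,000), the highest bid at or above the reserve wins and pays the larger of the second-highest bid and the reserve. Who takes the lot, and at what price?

Stratus pays $55,000

Sorting bids: 57,000 (Stratus) > 54,000 (Larkspur) > 45,000 (Helix) > 36,000 (Alder) > 24,000 (Quill) > 23,000 (Sable) > …
Stratus has the top bid at or above the reserve ($57,000).
Second-highest bid $54,000 is below the reserve $55,000, so the reserve binds → payment $55,000.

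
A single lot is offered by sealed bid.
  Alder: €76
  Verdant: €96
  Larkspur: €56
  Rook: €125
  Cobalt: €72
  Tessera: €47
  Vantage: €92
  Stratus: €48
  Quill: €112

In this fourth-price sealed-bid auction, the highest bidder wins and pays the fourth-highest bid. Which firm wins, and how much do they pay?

Fourth-price sealed-bid auction: the highest bidder wins and pays the fourth-highest bid.
Sorting bids: 125 (Rook) > 112 (Quill) > 96 (Verdant) > 92 (Vantage) > 76 (Alder) > 72 (Cobalt) > …
Rook is highest; pays the fourth-highest bid, €92.

Rook pays €92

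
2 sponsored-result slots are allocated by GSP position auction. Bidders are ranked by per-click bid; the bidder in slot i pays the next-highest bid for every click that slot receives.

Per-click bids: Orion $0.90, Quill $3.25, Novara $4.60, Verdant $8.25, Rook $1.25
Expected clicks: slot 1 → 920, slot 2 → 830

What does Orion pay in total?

Ranked by bid: $8.25 (Verdant) > $4.60 (Novara) > $3.25 (Quill) > …
Orion ranks below slot 2 → no slot, pays nothing.

Orion pays $0.00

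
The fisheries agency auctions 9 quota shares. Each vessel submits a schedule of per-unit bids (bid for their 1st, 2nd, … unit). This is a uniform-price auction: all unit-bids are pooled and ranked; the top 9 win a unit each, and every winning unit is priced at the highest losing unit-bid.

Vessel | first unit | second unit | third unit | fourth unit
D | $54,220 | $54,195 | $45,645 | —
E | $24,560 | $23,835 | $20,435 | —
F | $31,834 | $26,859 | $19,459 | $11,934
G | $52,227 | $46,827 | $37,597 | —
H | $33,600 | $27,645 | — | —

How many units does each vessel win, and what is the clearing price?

D 3, F 1, G 3, H 2; clearing price $26,859

Pooled unit-bids ranked (top 9): 54,220 (D-1), 54,195 (D-2), 52,227 (G-1), 46,827 (G-2), 45,645 (D-3), 37,597 (G-3), 33,600 (H-1), 31,834 (F-1), 27,645 (H-2)
The (k+1)-th unit-bid is $26,859.
Allocation: D 3, F 1, G 3, H 2.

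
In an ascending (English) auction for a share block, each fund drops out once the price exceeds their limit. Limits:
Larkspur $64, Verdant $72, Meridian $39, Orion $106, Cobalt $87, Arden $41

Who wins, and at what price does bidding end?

Orion wins at $87

Rule: the price rises until one bidder remains; the winner pays the price at which the last rival dropped out.
Limits in order: 106 (Orion) > 87 (Cobalt) > 72 (Verdant) > 64 (Larkspur) > 41 (Arden) > 39 (Meridian)
Once the price passes $87, only Orion is left; the hammer falls at Cobalt's limit of $87.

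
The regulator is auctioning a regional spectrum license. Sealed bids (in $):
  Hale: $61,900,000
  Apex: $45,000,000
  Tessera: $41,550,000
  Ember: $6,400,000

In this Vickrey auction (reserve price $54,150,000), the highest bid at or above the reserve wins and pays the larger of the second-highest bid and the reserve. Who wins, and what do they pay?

Hale pays $54,150,000

Rule: the highest bid at or above the reserve wins and pays the larger of the second-highest bid and the reserve.
Bids ranked: 61,900,000 (Hale) > 45,000,000 (Apex) > 41,550,000 (Tessera) > 6,400,000 (Ember)
Highest eligible bid: Hale at $61,900,000.
Second-highest bid $45,000,000 is below the reserve $54,150,000, so the reserve binds → payment $54,150,000.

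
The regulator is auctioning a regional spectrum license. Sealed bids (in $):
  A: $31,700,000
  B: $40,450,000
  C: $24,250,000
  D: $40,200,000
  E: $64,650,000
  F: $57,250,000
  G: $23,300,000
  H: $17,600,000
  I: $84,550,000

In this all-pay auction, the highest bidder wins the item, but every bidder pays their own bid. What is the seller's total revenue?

Total revenue: $383,950,000

Rule: the highest bidder wins the item, but every bidder pays their own bid.
Bids ranked: 84,550,000 (I) > 64,650,000 (E) > 57,250,000 (F) > 40,450,000 (B) > 40,200,000 (D) > 31,700,000 (A) > …
Every bidder forfeits their bid regardless of winning.
Revenue = 31,700,000 + 40,450,000 + 24,250,000 + 40,200,000 + 64,650,000 + 57,250,000 + 23,300,000 + 17,600,000 + 84,550,000 = $383,950,000.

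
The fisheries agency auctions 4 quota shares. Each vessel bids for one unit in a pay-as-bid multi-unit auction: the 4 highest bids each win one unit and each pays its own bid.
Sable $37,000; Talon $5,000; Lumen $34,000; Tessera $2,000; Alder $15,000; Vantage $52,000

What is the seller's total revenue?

Total revenue: $138,000

Bids ranked high→low: 52,000 (Vantage), 37,000 (Sable), 34,000 (Lumen), 15,000 (Alder), 5,000 (Talon), 2,000 (Tessera)
Winners (4 units): Vantage, Sable, Lumen, Alder.
Total revenue = 52,000 + 37,000 + 34,000 + 15,000 = $138,000.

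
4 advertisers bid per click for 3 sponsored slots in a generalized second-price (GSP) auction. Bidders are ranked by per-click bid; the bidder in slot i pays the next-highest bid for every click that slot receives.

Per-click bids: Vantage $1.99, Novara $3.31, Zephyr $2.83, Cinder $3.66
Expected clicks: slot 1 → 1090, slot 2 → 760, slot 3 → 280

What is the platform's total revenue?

Per-click bids in order: $3.66 (Cinder) > $3.31 (Novara) > $2.83 (Zephyr) > $1.99 (Vantage)
Slot 1: Cinder pays $3.31 × 1090 = $3607.90
Slot 2: Novara pays $2.83 × 760 = $2150.80
Slot 3: Zephyr pays $1.99 × 280 = $557.20
Total = $6315.90

Total revenue: $6315.90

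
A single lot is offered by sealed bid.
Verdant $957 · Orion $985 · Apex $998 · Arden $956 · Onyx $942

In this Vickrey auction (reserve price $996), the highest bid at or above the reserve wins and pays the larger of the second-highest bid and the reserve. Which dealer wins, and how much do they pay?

Apex pays $996

Bids in order: 998 (Apex) > 985 (Orion) > 957 (Verdant) > 956 (Arden) > 942 (Onyx)
Apex has the top bid at or above the reserve ($998).
max(second-highest $985, reserve $996) = $996.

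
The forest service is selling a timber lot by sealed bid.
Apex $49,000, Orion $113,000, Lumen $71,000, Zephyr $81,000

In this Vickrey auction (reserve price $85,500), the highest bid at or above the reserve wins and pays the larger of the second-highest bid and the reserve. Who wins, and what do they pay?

Orion pays $85,500

Sorting bids: 113,000 (Orion) > 81,000 (Zephyr) > 71,000 (Lumen) > 49,000 (Apex)
Orion has the top bid at or above the reserve ($113,000).
Second-highest bid $81,000 is below the reserve $85,500, so the reserve binds → payment $85,500.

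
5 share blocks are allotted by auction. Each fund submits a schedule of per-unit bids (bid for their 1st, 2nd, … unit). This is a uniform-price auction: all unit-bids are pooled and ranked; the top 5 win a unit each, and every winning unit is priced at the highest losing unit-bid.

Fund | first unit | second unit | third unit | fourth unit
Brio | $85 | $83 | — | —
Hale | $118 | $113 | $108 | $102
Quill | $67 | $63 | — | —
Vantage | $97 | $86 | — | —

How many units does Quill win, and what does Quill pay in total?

All unit-bids, highest first — top 5: 118 (Hale-1), 113 (Hale-2), 108 (Hale-3), 102 (Hale-4), 97 (Vantage-1)
First bid not allocated: $86.
Quill wins 0 unit(s) at $86 each.

Quill: 0 units, pays $0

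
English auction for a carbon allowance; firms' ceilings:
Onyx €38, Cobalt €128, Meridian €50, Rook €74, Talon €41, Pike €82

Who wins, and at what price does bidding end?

Limits in order: 128 (Cobalt) > 82 (Pike) > 74 (Rook) > 50 (Meridian) > 41 (Talon) > 38 (Onyx)
Pike is the last rival to drop out, at €82; Cobalt remains and wins at that price.

Cobalt wins at €82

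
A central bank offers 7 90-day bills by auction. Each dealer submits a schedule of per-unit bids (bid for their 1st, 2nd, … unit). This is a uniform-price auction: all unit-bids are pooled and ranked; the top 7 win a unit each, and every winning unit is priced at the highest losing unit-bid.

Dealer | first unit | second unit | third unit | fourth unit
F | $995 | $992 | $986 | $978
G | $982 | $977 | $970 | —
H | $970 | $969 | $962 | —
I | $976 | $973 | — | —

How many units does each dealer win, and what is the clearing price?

F 4, G 2, I 1; clearing price $973

Merging the schedules and taking the best 7: 995 (F-1), 992 (F-2), 986 (F-3), 982 (G-1), 978 (F-4), 977 (G-2), 976 (I-1)
The (k+1)-th unit-bid is $973.
Allocation: F 4, G 2, I 1.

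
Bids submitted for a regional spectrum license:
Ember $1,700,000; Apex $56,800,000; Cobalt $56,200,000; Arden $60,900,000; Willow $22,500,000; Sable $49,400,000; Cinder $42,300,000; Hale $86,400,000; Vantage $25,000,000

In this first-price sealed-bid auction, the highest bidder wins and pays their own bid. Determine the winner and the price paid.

Hale pays $86,400,000

Bids in order: 86,400,000 (Hale) > 60,900,000 (Arden) > 56,800,000 (Apex) > 56,200,000 (Cobalt) > 49,400,000 (Sable) > 42,300,000 (Cinder) > …
Hale has the highest bid and pays exactly that: $86,400,000.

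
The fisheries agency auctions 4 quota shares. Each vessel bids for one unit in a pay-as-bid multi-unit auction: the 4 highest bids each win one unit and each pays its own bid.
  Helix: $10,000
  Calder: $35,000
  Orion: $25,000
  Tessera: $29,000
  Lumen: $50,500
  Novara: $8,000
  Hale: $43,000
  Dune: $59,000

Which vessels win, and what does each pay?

Ordering the bids: 59,000 (Dune), 50,500 (Lumen), 43,000 (Hale), 35,000 (Calder), 29,000 (Tessera), 25,000 (Orion), …
Top 4: Dune, Lumen, Hale, Calder.
Each winner pays its own bid: Dune $59,000, Lumen $50,500, Hale $43,000, Calder $35,000.

Dune $59,000, Lumen $50,500, Hale $43,000, Calder $35,000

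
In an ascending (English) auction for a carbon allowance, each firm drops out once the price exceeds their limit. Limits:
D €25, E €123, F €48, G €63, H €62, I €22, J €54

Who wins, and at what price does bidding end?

E wins at €63

Sorting limits: 123 (E) > 63 (G) > 62 (H) > 54 (J) > 48 (F) > 25 (D) > …
Bidding ends when G exits at €63; E takes it.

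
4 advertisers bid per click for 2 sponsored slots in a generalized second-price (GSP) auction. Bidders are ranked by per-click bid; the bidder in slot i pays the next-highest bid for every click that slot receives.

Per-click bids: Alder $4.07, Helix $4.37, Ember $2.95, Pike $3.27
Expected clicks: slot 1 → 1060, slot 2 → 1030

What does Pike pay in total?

Ranked by bid: $4.37 (Helix) > $4.07 (Alder) > $3.27 (Pike) > …
Pike ranks below slot 2 → no slot, pays nothing.

Pike pays $0.00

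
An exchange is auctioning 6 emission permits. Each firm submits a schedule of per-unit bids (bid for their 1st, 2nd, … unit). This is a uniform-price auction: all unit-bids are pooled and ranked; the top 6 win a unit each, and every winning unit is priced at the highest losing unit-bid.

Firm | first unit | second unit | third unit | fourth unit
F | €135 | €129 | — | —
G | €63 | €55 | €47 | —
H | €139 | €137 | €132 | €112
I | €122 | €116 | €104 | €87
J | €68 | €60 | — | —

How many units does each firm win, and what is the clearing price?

F 2, H 3, I 1; clearing price €116

Merging the schedules and taking the best 6: 139 (H-1), 137 (H-2), 135 (F-1), 132 (H-3), 129 (F-2), 122 (I-1)
Highest rejected unit-bid = €116.
Allocation: F 2, H 3, I 1.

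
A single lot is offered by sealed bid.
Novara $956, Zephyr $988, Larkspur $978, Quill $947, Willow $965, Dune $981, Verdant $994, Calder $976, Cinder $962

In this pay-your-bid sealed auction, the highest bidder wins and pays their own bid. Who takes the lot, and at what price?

Verdant pays $994

Bids in order: 994 (Verdant) > 988 (Zephyr) > 981 (Dune) > 978 (Larkspur) > 976 (Calder) > 965 (Willow) > …
Verdant has the highest bid and pays exactly that: $994.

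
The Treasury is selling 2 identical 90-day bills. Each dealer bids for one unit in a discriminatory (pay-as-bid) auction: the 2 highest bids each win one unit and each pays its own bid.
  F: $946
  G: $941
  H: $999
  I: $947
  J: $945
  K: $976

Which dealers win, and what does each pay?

Ordering the bids: 999 (H), 976 (K), 947 (I), 946 (F), …
The 2 highest are H, K.
Each winner pays its own bid: H $999, K $976.

H $999, K $976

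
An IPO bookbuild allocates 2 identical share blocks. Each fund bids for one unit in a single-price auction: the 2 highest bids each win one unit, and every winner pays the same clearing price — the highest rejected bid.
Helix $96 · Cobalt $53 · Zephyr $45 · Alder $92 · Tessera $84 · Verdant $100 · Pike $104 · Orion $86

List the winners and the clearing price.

Ordering the bids: 104 (Pike), 100 (Verdant), 96 (Helix), 92 (Alder), …
Top 2: Pike, Verdant.
First losing bid is Helix's $96, which sets the uniform price.

Pike, Verdant; each pays $96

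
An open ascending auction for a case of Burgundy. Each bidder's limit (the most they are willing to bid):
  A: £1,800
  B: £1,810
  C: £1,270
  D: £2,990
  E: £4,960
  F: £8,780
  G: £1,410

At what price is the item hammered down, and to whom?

F wins at £4,960

Rule: the price rises until one bidder remains; the winner pays the price at which the last rival dropped out.
Limits in order: 8,780 (F) > 4,960 (E) > 2,990 (D) > 1,810 (B) > 1,800 (A) > 1,410 (G) > …
E is the last rival to drop out, at £4,960; F remains and wins at that price.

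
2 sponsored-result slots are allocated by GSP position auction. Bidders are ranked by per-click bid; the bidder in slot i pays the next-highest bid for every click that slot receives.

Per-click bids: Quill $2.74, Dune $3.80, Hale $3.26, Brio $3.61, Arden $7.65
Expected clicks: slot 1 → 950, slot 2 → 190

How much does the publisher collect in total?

Sorting advertisers: $7.65 (Arden) > $3.80 (Dune) > $3.61 (Brio) > …
Slot 1: Arden pays $3.80 × 950 = $3610.00
Slot 2: Dune pays $3.61 × 190 = $685.90
Total = $4295.90

Total revenue: $4295.90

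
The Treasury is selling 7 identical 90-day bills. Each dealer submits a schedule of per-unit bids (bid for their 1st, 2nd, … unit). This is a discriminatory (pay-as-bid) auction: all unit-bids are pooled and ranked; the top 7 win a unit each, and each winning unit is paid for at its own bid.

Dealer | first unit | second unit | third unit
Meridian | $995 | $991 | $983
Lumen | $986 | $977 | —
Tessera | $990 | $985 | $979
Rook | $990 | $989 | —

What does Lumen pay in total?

All unit-bids, highest first — top 7: 995 (Meridian-1), 991 (Meridian-2), 990 (Tessera-1), 990 (Rook-1), 989 (Rook-2), 986 (Lumen-1), 985 (Tessera-2)
Next rejected bid: $983 (not a price — pay-as-bid).
Lumen's winning unit-bids: 986 = $986.

Lumen pays $986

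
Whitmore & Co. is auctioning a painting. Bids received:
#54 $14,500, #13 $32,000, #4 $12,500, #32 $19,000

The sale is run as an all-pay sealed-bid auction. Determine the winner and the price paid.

Rule: the highest bidder wins the item, but every bidder pays their own bid.
Sorting bids: 32,000 (#13) > 19,000 (#32) > 14,500 (#54) > 12,500 (#4)
#13 is highest and takes the item; every bidder forfeits their bid.

#13 pays $32,000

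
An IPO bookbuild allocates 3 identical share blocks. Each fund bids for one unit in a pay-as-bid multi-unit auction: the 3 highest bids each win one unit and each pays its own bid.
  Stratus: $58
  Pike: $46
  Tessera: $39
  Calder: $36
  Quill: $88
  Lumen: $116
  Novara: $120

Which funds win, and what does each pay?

Novara $120, Lumen $116, Quill $88

Sorting: 120 (Novara), 116 (Lumen), 88 (Quill), 58 (Stratus), 46 (Pike), …
The 3 highest are Novara, Lumen, Quill.
Each winner pays its own bid: Novara $120, Lumen $116, Quill $88.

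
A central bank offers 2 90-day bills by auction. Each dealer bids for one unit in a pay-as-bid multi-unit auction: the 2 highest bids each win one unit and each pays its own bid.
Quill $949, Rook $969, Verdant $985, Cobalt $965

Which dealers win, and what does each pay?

Verdant $985, Rook $969

Sorting: 985 (Verdant), 969 (Rook), 965 (Cobalt), 949 (Quill)
Winners (2 units): Verdant, Rook.
Each winner pays its own bid: Verdant $985, Rook $969.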